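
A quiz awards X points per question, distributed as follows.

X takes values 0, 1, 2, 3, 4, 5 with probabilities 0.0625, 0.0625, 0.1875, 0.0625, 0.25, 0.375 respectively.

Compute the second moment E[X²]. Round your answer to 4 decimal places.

E[X²] = (0)²(0.0625) + (1)²(0.0625) + (2)²(0.1875) + (3)²(0.0625) + (4)²(0.25) + (5)²(0.375) = 14.75

14.7500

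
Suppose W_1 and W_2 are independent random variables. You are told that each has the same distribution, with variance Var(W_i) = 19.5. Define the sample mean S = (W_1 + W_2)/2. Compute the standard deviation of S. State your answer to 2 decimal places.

By independence, Var(S) = (0.5)²Var(W_1) + (0.5)²Var(W_2)
= (0.5)²·19.5 + (0.5)²·19.5 = 9.75
SD(S) = √9.75 ≈ 3.12

3.12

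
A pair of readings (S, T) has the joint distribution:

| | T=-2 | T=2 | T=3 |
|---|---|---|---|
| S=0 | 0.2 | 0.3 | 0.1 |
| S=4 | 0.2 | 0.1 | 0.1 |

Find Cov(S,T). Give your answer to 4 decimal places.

-0.5600

E[S] = 1.6,  E[T] = 0.6
E[ST] = 0.4
Cov(S,T) = E[ST] − E[S]E[T] = 0.4 − (1.6)(0.6) = -0.56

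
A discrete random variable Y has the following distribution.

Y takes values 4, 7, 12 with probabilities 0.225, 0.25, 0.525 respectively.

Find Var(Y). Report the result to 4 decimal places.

E[Y] = (4)(0.225) + (7)(0.25) + (12)(0.525) = 8.95
E[Y²] = (4)²(0.225) + (7)²(0.25) + (12)²(0.525) = 91.45
Var(Y) = E[Y²] − (E[Y])² = 91.45 − (8.95)² = 11.3475

11.3475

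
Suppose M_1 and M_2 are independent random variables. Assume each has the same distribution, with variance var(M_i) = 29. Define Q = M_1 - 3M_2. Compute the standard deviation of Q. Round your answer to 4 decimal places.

17.0294

By independence, var(Q) = (1)²var(M_1) + (-3)²var(M_2)
= (1)²·29 + (-3)²·29 = 290
SD(Q) = √290 ≈ 17.0294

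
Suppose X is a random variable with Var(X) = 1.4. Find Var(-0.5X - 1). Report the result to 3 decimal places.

0.350

Var(-0.5X - 1) = (-0.5)²·Var(X) = 0.25·1.4 = 0.35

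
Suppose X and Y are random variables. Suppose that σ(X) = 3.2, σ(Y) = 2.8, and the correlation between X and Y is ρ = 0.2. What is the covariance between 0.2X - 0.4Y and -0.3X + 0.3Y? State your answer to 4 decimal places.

V(X) = (3.2)² = 10.24;  V(Y) = (2.8)² = 7.84
Cov(X,Y) = ρ·σ(X)·σ(Y) = 0.2·3.2·2.8 = 1.792
Cov(0.2X - 0.4Y, -0.3X + 0.3Y) = (0.2)(-0.3)V(X) + (-0.4)(0.3)V(Y) + [(0.2)(0.3) + (-0.4)(-0.3)]Cov(X,Y)
= -0.06·10.24 + -0.12·7.84 + 0.18·1.792 = -1.23264

-1.2326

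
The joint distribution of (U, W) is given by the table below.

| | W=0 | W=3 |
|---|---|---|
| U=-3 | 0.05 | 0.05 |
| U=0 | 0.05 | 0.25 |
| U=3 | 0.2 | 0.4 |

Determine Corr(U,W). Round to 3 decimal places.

E[U] = 1.5,  E[W] = 2.1
E[UW] = 3.15
cov(U,W) = E[UW] − E[U]E[W] = 3.15 − (1.5)(2.1) = 0
Var(U) = 4.05,  Var(W) = 1.89
ρ = 0 / √(4.05·1.89) ≈ 0.000

0.000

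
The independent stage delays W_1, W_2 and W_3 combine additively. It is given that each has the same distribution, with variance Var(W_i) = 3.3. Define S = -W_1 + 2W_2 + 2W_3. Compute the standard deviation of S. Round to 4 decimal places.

5.4498

By independence, Var(S) = (-1)²Var(W_1) + (2)²Var(W_2) + (2)²Var(W_3)
= (-1)²·3.3 + (2)²·3.3 + (2)²·3.3 = 29.7
σ(S) = √29.7 ≈ 5.4498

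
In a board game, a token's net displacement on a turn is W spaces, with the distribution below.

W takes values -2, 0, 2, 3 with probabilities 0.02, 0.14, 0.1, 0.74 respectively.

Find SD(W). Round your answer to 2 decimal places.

E[W] = (-2)(0.02) + (0)(0.14) + (2)(0.1) + (3)(0.74) = 2.38
E[W²] = (-2)²(0.02) + (0)²(0.14) + (2)²(0.1) + (3)²(0.74) = 7.14
Var(W) = E[W²] − (E[W])² = 7.14 − (2.38)² = 1.4756
SD(W) = √1.4756 ≈ 1.21

1.21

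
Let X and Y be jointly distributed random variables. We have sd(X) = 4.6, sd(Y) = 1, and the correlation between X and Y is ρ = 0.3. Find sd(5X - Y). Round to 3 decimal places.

Var(X) = (4.6)² = 21.16;  Var(Y) = (1)² = 1
cov(X,Y) = ρ·sd(X)·sd(Y) = 0.3·4.6·1 = 1.38
Var(5X - Y) = (5)²·Var(X) + (-1)²·Var(Y) + 2·(5)·(-1)·cov(X,Y)
= 25·21.16 + 1·1 + -10·1.38 = 516.2
sd(5X - Y) = √516.2 ≈ 22.720

22.720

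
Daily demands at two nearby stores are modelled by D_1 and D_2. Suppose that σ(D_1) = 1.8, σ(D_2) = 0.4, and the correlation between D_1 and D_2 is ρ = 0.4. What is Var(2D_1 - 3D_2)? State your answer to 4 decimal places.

10.9440

Var(D_1) = (1.8)² = 3.24;  Var(D_2) = (0.4)² = 0.16
Cov(D_1,D_2) = ρ·σ(D_1)·σ(D_2) = 0.4·1.8·0.4 = 0.288
Var(2D_1 - 3D_2) = (2)²·Var(D_1) + (-3)²·Var(D_2) + 2·(2)·(-3)·Cov(D_1,D_2)
= 4·3.24 + 9·0.16 + -12·0.288 = 10.944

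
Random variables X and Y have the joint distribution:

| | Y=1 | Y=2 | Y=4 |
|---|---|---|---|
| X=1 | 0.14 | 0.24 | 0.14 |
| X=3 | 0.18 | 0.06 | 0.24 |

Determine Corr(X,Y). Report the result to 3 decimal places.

0.139

E[X] = 1.96,  E[Y] = 2.44
E[XY] = 4.96
cov(X,Y) = E[XY] − E[X]E[Y] = 4.96 − (1.96)(2.44) = 0.1776
var(X) = 0.9984,  var(Y) = 1.6464
ρ = 0.1776 / √(0.9984·1.6464) ≈ 0.139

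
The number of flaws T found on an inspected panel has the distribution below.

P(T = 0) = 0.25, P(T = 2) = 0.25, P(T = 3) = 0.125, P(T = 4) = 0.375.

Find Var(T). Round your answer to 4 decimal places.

E[T] = (0)(0.25) + (2)(0.25) + (3)(0.125) + (4)(0.375) = 2.375
E[T²] = (0)²(0.25) + (2)²(0.25) + (3)²(0.125) + (4)²(0.375) = 8.125
Var(T) = E[T²] − (E[T])² = 8.125 − (2.375)² = 2.484375

2.4844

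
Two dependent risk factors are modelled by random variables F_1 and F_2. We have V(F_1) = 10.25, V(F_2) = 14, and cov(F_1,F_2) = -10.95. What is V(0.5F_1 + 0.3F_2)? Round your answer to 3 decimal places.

0.538

V(0.5F_1 + 0.3F_2) = (0.5)²·V(F_1) + (0.3)²·V(F_2) + 2·(0.5)·(0.3)·cov(F_1,F_2)
= 0.25·10.25 + 0.09·14 + 0.3·-10.95 = 0.5375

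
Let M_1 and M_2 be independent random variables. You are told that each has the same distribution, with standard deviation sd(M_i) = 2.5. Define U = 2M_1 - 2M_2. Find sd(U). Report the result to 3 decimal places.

7.071

var(M_i) = (2.5)² = 6.25
By independence, var(U) = (2)²var(M_1) + (-2)²var(M_2)
= (2)²·6.25 + (-2)²·6.25 = 50
sd(U) = √50 ≈ 7.071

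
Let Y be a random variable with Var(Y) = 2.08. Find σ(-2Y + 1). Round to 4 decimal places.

2.8844

Var(-2Y + 1) = (-2)²·2.08 = 8.32
σ(-2Y + 1) = √8.32 ≈ 2.8844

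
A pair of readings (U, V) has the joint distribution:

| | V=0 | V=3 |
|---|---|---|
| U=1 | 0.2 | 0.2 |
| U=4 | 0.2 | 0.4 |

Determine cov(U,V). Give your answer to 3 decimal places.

0.360

E[U] = 2.8,  E[V] = 1.8
E[UV] = 5.4
cov(U,V) = E[UV] − E[U]E[V] = 5.4 − (2.8)(1.8) = 0.36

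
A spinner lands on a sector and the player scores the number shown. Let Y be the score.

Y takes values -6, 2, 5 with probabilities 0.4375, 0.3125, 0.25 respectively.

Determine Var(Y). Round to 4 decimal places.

22.6875

E[Y] = (-6)(0.4375) + (2)(0.3125) + (5)(0.25) = -0.75
E[Y²] = (-6)²(0.4375) + (2)²(0.3125) + (5)²(0.25) = 23.25
Var(Y) = E[Y²] − (E[Y])² = 23.25 − (-0.75)² = 22.6875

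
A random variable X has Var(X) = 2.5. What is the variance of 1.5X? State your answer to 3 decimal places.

Var(1.5X) = (1.5)²·Var(X) = 2.25·2.5 = 5.625

5.625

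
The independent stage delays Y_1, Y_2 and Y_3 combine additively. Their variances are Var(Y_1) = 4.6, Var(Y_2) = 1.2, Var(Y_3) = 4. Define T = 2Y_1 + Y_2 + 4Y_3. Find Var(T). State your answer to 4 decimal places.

83.6000

By independence, Var(T) = (2)²Var(Y_1) + (1)²Var(Y_2) + (4)²Var(Y_3)
= (2)²·4.6 + (1)²·1.2 + (4)²·4 = 83.6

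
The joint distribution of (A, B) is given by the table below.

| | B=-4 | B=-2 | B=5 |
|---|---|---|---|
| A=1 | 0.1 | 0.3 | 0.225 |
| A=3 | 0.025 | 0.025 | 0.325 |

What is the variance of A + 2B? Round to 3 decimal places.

65.898

E[A] = 1.75,  E[B] = 1.6,  E[AB] = 4.55
Var(A) = 4 − (1.75)² = 0.9375;  Var(B) = 17.05 − (1.6)² = 14.49
cov(A,B) = 4.55 − (1.75)(1.6) = 1.75
Var(A + 2B) = (1)²·0.9375 + (2)²·14.49 + 2·(1)·(2)·1.75 = 65.8975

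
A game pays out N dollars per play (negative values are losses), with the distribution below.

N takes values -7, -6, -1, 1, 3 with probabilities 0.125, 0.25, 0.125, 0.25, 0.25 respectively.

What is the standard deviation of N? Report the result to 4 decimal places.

3.9370

E[N] = (-7)(0.125) + (-6)(0.25) + (-1)(0.125) + (1)(0.25) + (3)(0.25) = -1.5
E[N²] = (-7)²(0.125) + (-6)²(0.25) + (-1)²(0.125) + (1)²(0.25) + (3)²(0.25) = 17.75
var(N) = E[N²] − (E[N])² = 17.75 − (-1.5)² = 15.5
SD(N) = √15.5 ≈ 3.9370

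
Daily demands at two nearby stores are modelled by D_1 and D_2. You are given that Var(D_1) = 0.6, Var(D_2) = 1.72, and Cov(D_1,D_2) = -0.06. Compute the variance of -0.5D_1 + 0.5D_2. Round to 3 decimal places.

Var(-0.5D_1 + 0.5D_2) = (-0.5)²·Var(D_1) + (0.5)²·Var(D_2) + 2·(-0.5)·(0.5)·Cov(D_1,D_2)
= 0.25·0.6 + 0.25·1.72 + -0.5·-0.06 = 0.61

0.610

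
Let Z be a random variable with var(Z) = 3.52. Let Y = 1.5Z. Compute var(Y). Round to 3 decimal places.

var(1.5Z) = (1.5)²·var(Z) = 2.25·3.52 = 7.92

7.920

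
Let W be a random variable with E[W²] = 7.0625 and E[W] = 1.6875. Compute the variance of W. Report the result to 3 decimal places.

4.215

Var(W) = 7.0625 − (1.6875)² = 4.21484375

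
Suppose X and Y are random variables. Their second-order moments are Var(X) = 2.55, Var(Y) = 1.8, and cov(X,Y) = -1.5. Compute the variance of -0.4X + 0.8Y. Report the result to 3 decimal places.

2.520

Var(-0.4X + 0.8Y) = (-0.4)²·Var(X) + (0.8)²·Var(Y) + 2·(-0.4)·(0.8)·cov(X,Y)
= 0.16·2.55 + 0.64·1.8 + -0.64·-1.5 = 2.52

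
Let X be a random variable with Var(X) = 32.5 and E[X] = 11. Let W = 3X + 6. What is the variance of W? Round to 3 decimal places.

Var(3X + 6) = (3)²·Var(X) = 9·32.5 = 292.5

292.500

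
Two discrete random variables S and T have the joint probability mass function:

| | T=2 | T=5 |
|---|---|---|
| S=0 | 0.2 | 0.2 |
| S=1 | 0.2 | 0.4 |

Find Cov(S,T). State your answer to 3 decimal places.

E[S] = 0.6,  E[T] = 3.8
E[ST] = 2.4
Cov(S,T) = E[ST] − E[S]E[T] = 2.4 − (0.6)(3.8) = 0.12

0.120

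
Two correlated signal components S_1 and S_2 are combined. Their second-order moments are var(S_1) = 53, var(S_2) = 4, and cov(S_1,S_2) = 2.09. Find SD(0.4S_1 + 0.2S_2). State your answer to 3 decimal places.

2.996

var(0.4S_1 + 0.2S_2) = (0.4)²·var(S_1) + (0.2)²·var(S_2) + 2·(0.4)·(0.2)·cov(S_1,S_2)
= 0.16·53 + 0.04·4 + 0.16·2.09 = 8.9744
SD(0.4S_1 + 0.2S_2) = √8.9744 ≈ 2.996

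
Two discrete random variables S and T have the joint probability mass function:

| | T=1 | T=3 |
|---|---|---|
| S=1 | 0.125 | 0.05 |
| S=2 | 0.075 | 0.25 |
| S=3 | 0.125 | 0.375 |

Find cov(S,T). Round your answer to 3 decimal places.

0.211

E[S] = 2.325,  E[T] = 2.35
E[ST] = 5.675
cov(S,T) = E[ST] − E[S]E[T] = 5.675 − (2.325)(2.35) = 0.21125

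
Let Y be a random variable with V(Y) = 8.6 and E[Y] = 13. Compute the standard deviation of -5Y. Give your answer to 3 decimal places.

V(-5Y) = (-5)²·8.6 = 215
SD(-5Y) = √215 ≈ 14.663

14.663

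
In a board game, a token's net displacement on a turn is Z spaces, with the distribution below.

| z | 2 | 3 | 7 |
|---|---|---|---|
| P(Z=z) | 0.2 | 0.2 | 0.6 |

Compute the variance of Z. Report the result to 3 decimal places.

4.960

E[Z] = (2)(0.2) + (3)(0.2) + (7)(0.6) = 5.2
E[Z²] = (2)²(0.2) + (3)²(0.2) + (7)²(0.6) = 32
Var(Z) = E[Z²] − (E[Z])² = 32 − (5.2)² = 4.96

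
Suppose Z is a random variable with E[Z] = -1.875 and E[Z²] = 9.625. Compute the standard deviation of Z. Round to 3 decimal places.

Var(Z) = 9.625 − (-1.875)² = 6.109375
SD(Z) = √6.109375 ≈ 2.472

2.472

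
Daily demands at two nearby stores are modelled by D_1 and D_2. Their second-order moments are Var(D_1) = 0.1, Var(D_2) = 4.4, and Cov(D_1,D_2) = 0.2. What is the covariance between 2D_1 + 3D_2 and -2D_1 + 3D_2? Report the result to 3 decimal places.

Cov(2D_1 + 3D_2, -2D_1 + 3D_2) = (2)(-2)Var(D_1) + (3)(3)Var(D_2) + [(2)(3) + (3)(-2)]Cov(D_1,D_2)
= -4·0.1 + 9·4.4 + 0·0.2 = 39.2

39.200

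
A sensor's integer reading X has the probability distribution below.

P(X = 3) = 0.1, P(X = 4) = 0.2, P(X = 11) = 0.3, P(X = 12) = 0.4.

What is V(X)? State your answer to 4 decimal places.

E[X] = (3)(0.1) + (4)(0.2) + (11)(0.3) + (12)(0.4) = 9.2
E[X²] = (3)²(0.1) + (4)²(0.2) + (11)²(0.3) + (12)²(0.4) = 98
V(X) = E[X²] − (E[X])² = 98 − (9.2)² = 13.36

13.3600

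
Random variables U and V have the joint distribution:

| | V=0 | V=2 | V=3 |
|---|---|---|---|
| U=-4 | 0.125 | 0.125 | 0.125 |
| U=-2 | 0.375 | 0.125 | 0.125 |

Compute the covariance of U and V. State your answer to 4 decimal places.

E[U] = -2.75,  E[V] = 1.25
E[UV] = -3.75
cov(U,V) = E[UV] − E[U]E[V] = -3.75 − (-2.75)(1.25) = -0.3125

-0.3125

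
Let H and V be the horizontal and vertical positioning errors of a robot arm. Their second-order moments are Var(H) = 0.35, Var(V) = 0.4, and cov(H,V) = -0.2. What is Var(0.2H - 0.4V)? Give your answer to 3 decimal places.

Var(0.2H - 0.4V) = (0.2)²·Var(H) + (-0.4)²·Var(V) + 2·(0.2)·(-0.4)·cov(H,V)
= 0.04·0.35 + 0.16·0.4 + -0.16·-0.2 = 0.11

0.110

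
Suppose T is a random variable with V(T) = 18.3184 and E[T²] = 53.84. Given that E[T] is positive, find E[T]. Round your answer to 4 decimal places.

(E[T])² = E[T²] − V(T) = 53.84 − 18.3184 = 35.5216
E[T] = √35.5216 = 5.96

5.9600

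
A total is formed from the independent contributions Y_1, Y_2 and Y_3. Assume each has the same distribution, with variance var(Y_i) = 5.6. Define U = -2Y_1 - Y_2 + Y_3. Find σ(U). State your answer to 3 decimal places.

5.797

By independence, var(U) = (-2)²var(Y_1) + (-1)²var(Y_2) + (1)²var(Y_3)
= (-2)²·5.6 + (-1)²·5.6 + (1)²·5.6 = 33.6
σ(U) = √33.6 ≈ 5.797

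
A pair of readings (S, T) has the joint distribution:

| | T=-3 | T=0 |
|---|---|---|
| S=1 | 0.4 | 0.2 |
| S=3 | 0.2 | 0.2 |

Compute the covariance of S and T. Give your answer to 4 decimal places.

0.2400

E[S] = 1.8,  E[T] = -1.8
E[ST] = -3
cov(S,T) = E[ST] − E[S]E[T] = -3 − (1.8)(-1.8) = 0.24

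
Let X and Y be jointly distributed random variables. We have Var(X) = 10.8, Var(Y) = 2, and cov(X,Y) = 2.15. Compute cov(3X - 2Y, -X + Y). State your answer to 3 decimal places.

cov(3X - 2Y, -X + Y) = (3)(-1)Var(X) + (-2)(1)Var(Y) + [(3)(1) + (-2)(-1)]cov(X,Y)
= -3·10.8 + -2·2 + 5·2.15 = -25.65

-25.650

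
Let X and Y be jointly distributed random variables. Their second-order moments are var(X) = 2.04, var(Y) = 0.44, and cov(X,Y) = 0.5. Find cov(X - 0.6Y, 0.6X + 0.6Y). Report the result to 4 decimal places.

cov(X - 0.6Y, 0.6X + 0.6Y) = (1)(0.6)var(X) + (-0.6)(0.6)var(Y) + [(1)(0.6) + (-0.6)(0.6)]cov(X,Y)
= 0.6·2.04 + -0.36·0.44 + 0.24·0.5 = 1.1856

1.1856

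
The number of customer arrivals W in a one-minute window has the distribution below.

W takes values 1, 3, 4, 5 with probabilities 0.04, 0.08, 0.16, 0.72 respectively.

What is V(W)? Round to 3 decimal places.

E[W] = (1)(0.04) + (3)(0.08) + (4)(0.16) + (5)(0.72) = 4.52
E[W²] = (1)²(0.04) + (3)²(0.08) + (4)²(0.16) + (5)²(0.72) = 21.32
V(W) = E[W²] − (E[W])² = 21.32 − (4.52)² = 0.8896

0.890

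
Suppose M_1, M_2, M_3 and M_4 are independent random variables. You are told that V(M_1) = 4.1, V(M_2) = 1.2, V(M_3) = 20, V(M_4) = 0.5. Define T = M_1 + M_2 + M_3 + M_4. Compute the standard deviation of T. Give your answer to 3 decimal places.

By independence, V(T) = (1)²V(M_1) + (1)²V(M_2) + (1)²V(M_3) + (1)²V(M_4)
= (1)²·4.1 + (1)²·1.2 + (1)²·20 + (1)²·0.5 = 25.8
SD(T) = √25.8 ≈ 5.079

5.079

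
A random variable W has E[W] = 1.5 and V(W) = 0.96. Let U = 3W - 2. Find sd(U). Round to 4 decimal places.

2.9394

V(3W - 2) = (3)²·0.96 = 8.64
sd(U) = √8.64 ≈ 2.9394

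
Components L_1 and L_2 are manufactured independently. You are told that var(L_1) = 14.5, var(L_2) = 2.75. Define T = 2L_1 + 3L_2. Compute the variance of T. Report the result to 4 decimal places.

By independence, var(T) = (2)²var(L_1) + (3)²var(L_2)
= (2)²·14.5 + (3)²·2.75 = 82.75

82.7500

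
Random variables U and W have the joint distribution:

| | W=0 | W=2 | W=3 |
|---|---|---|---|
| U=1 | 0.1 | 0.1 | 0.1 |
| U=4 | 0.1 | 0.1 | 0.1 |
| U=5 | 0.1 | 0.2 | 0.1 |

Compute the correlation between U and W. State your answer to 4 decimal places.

E[U] = 3.5,  E[W] = 1.7
E[UW] = 6
Cov(U,W) = E[UW] − E[U]E[W] = 6 − (3.5)(1.7) = 0.05
V(U) = 2.85,  V(W) = 1.41
ρ = 0.05 / √(2.85·1.41) ≈ 0.0249

0.0249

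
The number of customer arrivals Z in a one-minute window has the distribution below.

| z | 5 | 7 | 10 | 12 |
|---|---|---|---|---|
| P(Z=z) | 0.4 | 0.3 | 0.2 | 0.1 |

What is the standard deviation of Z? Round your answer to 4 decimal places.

E[Z] = (5)(0.4) + (7)(0.3) + (10)(0.2) + (12)(0.1) = 7.3
E[Z²] = (5)²(0.4) + (7)²(0.3) + (10)²(0.2) + (12)²(0.1) = 59.1
Var(Z) = E[Z²] − (E[Z])² = 59.1 − (7.3)² = 5.81
SD(Z) = √5.81 ≈ 2.4104

2.4104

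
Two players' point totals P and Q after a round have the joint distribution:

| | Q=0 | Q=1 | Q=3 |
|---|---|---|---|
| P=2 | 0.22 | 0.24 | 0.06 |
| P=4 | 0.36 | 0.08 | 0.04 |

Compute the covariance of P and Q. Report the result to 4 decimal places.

E[P] = 2.96,  E[Q] = 0.62
E[PQ] = 1.64
cov(P,Q) = E[PQ] − E[P]E[Q] = 1.64 − (2.96)(0.62) = -0.1952

-0.1952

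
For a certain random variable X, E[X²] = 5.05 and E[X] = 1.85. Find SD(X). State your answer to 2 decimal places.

1.28

V(X) = 5.05 − (1.85)² = 1.6275
SD(X) = √1.6275 ≈ 1.28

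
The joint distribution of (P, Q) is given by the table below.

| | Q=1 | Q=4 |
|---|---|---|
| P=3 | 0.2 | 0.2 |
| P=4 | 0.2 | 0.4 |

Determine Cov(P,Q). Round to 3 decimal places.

0.120

E[P] = 3.6,  E[Q] = 2.8
E[PQ] = 10.2
Cov(P,Q) = E[PQ] − E[P]E[Q] = 10.2 − (3.6)(2.8) = 0.12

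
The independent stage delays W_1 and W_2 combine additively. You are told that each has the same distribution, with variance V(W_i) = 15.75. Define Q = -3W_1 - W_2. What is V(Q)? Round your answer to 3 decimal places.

157.500

By independence, V(Q) = (-3)²V(W_1) + (-1)²V(W_2)
= (-3)²·15.75 + (-1)²·15.75 = 157.5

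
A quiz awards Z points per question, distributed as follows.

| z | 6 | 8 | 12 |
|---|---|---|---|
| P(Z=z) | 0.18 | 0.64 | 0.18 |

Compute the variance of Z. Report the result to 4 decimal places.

E[Z] = (6)(0.18) + (8)(0.64) + (12)(0.18) = 8.36
E[Z²] = (6)²(0.18) + (8)²(0.64) + (12)²(0.18) = 73.36
V(Z) = E[Z²] − (E[Z])² = 73.36 − (8.36)² = 3.4704

3.4704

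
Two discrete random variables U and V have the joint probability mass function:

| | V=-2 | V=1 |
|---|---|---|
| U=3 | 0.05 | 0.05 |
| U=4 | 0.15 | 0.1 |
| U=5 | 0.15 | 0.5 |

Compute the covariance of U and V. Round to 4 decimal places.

E[U] = 4.55,  E[V] = -0.05
E[UV] = 0.05
Cov(U,V) = E[UV] − E[U]E[V] = 0.05 − (4.55)(-0.05) = 0.2775

0.2775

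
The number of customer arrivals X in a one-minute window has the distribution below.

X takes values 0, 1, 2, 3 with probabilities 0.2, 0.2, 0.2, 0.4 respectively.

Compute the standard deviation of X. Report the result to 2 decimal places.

E[X] = (0)(0.2) + (1)(0.2) + (2)(0.2) + (3)(0.4) = 1.8
E[X²] = (0)²(0.2) + (1)²(0.2) + (2)²(0.2) + (3)²(0.4) = 4.6
Var(X) = E[X²] − (E[X])² = 4.6 − (1.8)² = 1.36
SD(X) = √1.36 ≈ 1.17

1.17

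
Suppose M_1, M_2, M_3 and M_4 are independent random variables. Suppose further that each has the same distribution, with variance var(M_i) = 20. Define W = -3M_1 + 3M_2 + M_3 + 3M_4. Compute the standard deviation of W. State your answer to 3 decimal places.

By independence, var(W) = (-3)²var(M_1) + (3)²var(M_2) + (1)²var(M_3) + (3)²var(M_4)
= (-3)²·20 + (3)²·20 + (1)²·20 + (3)²·20 = 560
sd(W) = √560 ≈ 23.664

23.664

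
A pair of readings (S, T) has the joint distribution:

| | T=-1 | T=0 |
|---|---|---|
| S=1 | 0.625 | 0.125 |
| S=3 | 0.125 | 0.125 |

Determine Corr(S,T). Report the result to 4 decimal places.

E[S] = 1.5,  E[T] = -0.75
E[ST] = -1
Cov(S,T) = E[ST] − E[S]E[T] = -1 − (1.5)(-0.75) = 0.125
V(S) = 0.75,  V(T) = 0.1875
ρ = 0.125 / √(0.75·0.1875) ≈ 0.3333

0.3333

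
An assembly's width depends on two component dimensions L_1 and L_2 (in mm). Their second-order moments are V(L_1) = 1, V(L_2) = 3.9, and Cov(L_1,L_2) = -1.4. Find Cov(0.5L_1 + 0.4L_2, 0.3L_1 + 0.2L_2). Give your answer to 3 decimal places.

0.154

Cov(0.5L_1 + 0.4L_2, 0.3L_1 + 0.2L_2) = (0.5)(0.3)V(L_1) + (0.4)(0.2)V(L_2) + [(0.5)(0.2) + (0.4)(0.3)]Cov(L_1,L_2)
= 0.15·1 + 0.08·3.9 + 0.22·-1.4 = 0.154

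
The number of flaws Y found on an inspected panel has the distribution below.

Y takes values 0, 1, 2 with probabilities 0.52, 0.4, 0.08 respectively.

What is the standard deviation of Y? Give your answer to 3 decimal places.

0.637

E[Y] = (0)(0.52) + (1)(0.4) + (2)(0.08) = 0.56
E[Y²] = (0)²(0.52) + (1)²(0.4) + (2)²(0.08) = 0.72
V(Y) = E[Y²] − (E[Y])² = 0.72 − (0.56)² = 0.4064
SD(Y) = √0.4064 ≈ 0.637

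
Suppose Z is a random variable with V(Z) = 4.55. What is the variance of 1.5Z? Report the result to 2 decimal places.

V(1.5Z) = (1.5)²·V(Z) = 2.25·4.55 = 10.2375

10.24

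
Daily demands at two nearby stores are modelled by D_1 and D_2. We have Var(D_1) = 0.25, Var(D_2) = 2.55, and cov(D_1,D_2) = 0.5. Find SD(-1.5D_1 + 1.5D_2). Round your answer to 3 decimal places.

2.012

Var(-1.5D_1 + 1.5D_2) = (-1.5)²·Var(D_1) + (1.5)²·Var(D_2) + 2·(-1.5)·(1.5)·cov(D_1,D_2)
= 2.25·0.25 + 2.25·2.55 + -4.5·0.5 = 4.05
SD(-1.5D_1 + 1.5D_2) = √4.05 ≈ 2.012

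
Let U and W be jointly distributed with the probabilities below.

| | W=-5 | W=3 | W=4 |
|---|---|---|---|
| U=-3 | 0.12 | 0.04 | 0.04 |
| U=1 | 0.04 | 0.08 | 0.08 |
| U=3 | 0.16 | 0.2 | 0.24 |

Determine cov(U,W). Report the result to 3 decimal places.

2.480

E[U] = 1.4,  E[W] = 0.8
E[UW] = 3.6
cov(U,W) = E[UW] − E[U]E[W] = 3.6 − (1.4)(0.8) = 2.48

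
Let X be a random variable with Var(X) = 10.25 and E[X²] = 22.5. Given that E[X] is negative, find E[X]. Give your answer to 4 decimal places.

-3.5000

(E[X])² = E[X²] − Var(X) = 22.5 − 10.25 = 12.25
E[X] = −√12.25 = -3.5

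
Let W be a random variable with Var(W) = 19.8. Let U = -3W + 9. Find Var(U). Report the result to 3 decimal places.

Var(-3W + 9) = (-3)²·Var(W) = 9·19.8 = 178.2

178.200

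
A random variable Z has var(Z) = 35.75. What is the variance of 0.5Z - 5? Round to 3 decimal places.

8.938

var(0.5Z - 5) = (0.5)²·var(Z) = 0.25·35.75 = 8.9375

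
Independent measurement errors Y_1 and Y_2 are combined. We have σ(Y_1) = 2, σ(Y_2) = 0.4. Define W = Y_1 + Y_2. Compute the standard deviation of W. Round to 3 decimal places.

V(Y_1) = 4, V(Y_2) = 0.16
By independence, V(W) = (1)²V(Y_1) + (1)²V(Y_2)
= (1)²·4 + (1)²·0.16 = 4.16
σ(W) = √4.16 ≈ 2.040

2.040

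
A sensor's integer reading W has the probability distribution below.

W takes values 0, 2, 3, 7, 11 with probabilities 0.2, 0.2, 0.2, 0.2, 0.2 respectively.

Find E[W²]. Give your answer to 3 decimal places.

E[W²] = (0)²(0.2) + (2)²(0.2) + (3)²(0.2) + (7)²(0.2) + (11)²(0.2) = 36.6

36.600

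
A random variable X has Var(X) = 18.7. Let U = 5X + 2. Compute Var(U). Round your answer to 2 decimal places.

Var(5X + 2) = (5)²·Var(X) = 25·18.7 = 467.5

467.50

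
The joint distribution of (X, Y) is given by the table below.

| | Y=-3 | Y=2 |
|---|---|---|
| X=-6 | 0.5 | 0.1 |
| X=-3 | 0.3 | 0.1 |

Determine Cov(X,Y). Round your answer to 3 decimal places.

E[X] = -4.8,  E[Y] = -2
E[XY] = 9.9
Cov(X,Y) = E[XY] − E[X]E[Y] = 9.9 − (-4.8)(-2) = 0.3

0.300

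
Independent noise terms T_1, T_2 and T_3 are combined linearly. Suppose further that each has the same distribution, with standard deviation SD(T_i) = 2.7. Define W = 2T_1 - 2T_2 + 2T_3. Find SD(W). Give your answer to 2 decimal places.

var(T_i) = (2.7)² = 7.29
By independence, var(W) = (2)²var(T_1) + (-2)²var(T_2) + (2)²var(T_3)
= (2)²·7.29 + (-2)²·7.29 + (2)²·7.29 = 87.48
SD(W) = √87.48 ≈ 9.35

9.35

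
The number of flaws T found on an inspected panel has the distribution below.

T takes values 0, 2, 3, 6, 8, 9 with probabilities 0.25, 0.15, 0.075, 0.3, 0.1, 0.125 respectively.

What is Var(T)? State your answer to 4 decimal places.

10.5375

E[T] = (0)(0.25) + (2)(0.15) + (3)(0.075) + (6)(0.3) + (8)(0.1) + (9)(0.125) = 4.25
E[T²] = (0)²(0.25) + (2)²(0.15) + (3)²(0.075) + (6)²(0.3) + (8)²(0.1) + (9)²(0.125) = 28.6
Var(T) = E[T²] − (E[T])² = 28.6 − (4.25)² = 10.5375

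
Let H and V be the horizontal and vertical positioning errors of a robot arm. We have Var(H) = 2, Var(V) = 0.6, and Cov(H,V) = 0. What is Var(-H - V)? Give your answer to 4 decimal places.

Var(-H - V) = (-1)²·Var(H) + (-1)²·Var(V) + 2·(-1)·(-1)·Cov(H,V)
= 1·2 + 1·0.6 + 2·0 = 2.6

2.6000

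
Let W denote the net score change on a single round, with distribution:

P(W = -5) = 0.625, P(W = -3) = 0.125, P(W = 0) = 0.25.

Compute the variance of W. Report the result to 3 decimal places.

E[W] = (-5)(0.625) + (-3)(0.125) + (0)(0.25) = -3.5
E[W²] = (-5)²(0.625) + (-3)²(0.125) + (0)²(0.25) = 16.75
var(W) = E[W²] − (E[W])² = 16.75 − (-3.5)² = 4.5

4.500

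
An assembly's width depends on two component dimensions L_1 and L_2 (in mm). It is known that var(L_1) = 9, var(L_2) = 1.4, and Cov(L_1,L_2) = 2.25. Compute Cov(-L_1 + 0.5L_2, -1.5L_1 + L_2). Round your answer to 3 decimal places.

Cov(-L_1 + 0.5L_2, -1.5L_1 + L_2) = (-1)(-1.5)var(L_1) + (0.5)(1)var(L_2) + [(-1)(1) + (0.5)(-1.5)]Cov(L_1,L_2)
= 1.5·9 + 0.5·1.4 + -1.75·2.25 = 10.2625

10.263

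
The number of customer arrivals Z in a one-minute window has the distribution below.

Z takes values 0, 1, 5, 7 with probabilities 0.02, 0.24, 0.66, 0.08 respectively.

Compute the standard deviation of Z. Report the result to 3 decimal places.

E[Z] = (0)(0.02) + (1)(0.24) + (5)(0.66) + (7)(0.08) = 4.1
E[Z²] = (0)²(0.02) + (1)²(0.24) + (5)²(0.66) + (7)²(0.08) = 20.66
V(Z) = E[Z²] − (E[Z])² = 20.66 − (4.1)² = 3.85
sd(Z) = √3.85 ≈ 1.962

1.962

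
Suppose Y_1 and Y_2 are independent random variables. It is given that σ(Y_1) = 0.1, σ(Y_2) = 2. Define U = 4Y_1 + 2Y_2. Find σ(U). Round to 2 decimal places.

4.02

var(Y_1) = 0.01, var(Y_2) = 4
By independence, var(U) = (4)²var(Y_1) + (2)²var(Y_2)
= (4)²·0.01 + (2)²·4 = 16.16
σ(U) = √16.16 ≈ 4.02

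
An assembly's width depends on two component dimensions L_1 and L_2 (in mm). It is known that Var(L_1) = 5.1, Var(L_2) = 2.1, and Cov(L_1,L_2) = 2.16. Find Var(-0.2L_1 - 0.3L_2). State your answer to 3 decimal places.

Var(-0.2L_1 - 0.3L_2) = (-0.2)²·Var(L_1) + (-0.3)²·Var(L_2) + 2·(-0.2)·(-0.3)·Cov(L_1,L_2)
= 0.04·5.1 + 0.09·2.1 + 0.12·2.16 = 0.6522

0.652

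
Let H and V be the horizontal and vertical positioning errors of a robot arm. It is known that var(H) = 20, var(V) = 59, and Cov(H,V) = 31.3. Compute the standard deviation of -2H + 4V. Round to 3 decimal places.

var(-2H + 4V) = (-2)²·var(H) + (4)²·var(V) + 2·(-2)·(4)·Cov(H,V)
= 4·20 + 16·59 + -16·31.3 = 523.2
σ(-2H + 4V) = √523.2 ≈ 22.874

22.874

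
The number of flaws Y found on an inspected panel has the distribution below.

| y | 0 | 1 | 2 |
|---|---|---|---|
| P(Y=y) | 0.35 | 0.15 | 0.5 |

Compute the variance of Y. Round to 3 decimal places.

0.828

E[Y] = (0)(0.35) + (1)(0.15) + (2)(0.5) = 1.15
E[Y²] = (0)²(0.35) + (1)²(0.15) + (2)²(0.5) = 2.15
Var(Y) = E[Y²] − (E[Y])² = 2.15 − (1.15)² = 0.8275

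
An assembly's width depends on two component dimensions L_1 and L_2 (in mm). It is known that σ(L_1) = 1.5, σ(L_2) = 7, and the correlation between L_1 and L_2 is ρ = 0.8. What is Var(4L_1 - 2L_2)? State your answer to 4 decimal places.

97.6000

Var(L_1) = (1.5)² = 2.25;  Var(L_2) = (7)² = 49
Cov(L_1,L_2) = ρ·σ(L_1)·σ(L_2) = 0.8·1.5·7 = 8.4
Var(4L_1 - 2L_2) = (4)²·Var(L_1) + (-2)²·Var(L_2) + 2·(4)·(-2)·Cov(L_1,L_2)
= 16·2.25 + 4·49 + -16·8.4 = 97.6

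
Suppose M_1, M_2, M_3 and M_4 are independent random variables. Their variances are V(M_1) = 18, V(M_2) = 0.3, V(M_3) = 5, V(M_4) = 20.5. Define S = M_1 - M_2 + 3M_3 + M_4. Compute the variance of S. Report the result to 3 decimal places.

83.800

By independence, V(S) = (1)²V(M_1) + (-1)²V(M_2) + (3)²V(M_3) + (1)²V(M_4)
= (1)²·18 + (-1)²·0.3 + (3)²·5 + (1)²·20.5 = 83.8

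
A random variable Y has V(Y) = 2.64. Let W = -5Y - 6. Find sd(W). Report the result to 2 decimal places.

8.12

V(-5Y - 6) = (-5)²·2.64 = 66
sd(W) = √66 ≈ 8.12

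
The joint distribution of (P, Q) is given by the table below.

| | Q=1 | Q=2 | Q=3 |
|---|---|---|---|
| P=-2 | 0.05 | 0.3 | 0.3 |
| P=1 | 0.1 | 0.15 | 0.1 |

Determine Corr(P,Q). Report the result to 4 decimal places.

E[P] = -0.95,  E[Q] = 2.25
E[PQ] = -2.4
Cov(P,Q) = E[PQ] − E[P]E[Q] = -2.4 − (-0.95)(2.25) = -0.2625
V(P) = 2.0475,  V(Q) = 0.4875
ρ = -0.2625 / √(2.0475·0.4875) ≈ -0.2627

-0.2627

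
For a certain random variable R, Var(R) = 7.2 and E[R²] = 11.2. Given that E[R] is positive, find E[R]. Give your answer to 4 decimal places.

(E[R])² = E[R²] − Var(R) = 11.2 − 7.2 = 4
E[R] = √4 = 2

2.0000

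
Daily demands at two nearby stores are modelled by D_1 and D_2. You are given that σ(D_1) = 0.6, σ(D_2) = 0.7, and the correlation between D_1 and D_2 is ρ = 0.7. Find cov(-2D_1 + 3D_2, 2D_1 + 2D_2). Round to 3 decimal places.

Var(D_1) = (0.6)² = 0.36;  Var(D_2) = (0.7)² = 0.49
cov(D_1,D_2) = ρ·σ(D_1)·σ(D_2) = 0.7·0.6·0.7 = 0.294
cov(-2D_1 + 3D_2, 2D_1 + 2D_2) = (-2)(2)Var(D_1) + (3)(2)Var(D_2) + [(-2)(2) + (3)(2)]cov(D_1,D_2)
= -4·0.36 + 6·0.49 + 2·0.294 = 2.088

2.088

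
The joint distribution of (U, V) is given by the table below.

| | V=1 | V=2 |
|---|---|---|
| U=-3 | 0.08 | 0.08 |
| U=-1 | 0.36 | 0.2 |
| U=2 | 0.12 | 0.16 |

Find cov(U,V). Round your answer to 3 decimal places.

0.091

E[U] = -0.48,  E[V] = 1.44
E[UV] = -0.6
cov(U,V) = E[UV] − E[U]E[V] = -0.6 − (-0.48)(1.44) = 0.0912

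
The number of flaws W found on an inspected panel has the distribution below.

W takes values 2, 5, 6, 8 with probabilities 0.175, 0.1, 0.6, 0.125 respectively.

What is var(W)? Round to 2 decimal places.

3.10

E[W] = (2)(0.175) + (5)(0.1) + (6)(0.6) + (8)(0.125) = 5.45
E[W²] = (2)²(0.175) + (5)²(0.1) + (6)²(0.6) + (8)²(0.125) = 32.8
var(W) = E[W²] − (E[W])² = 32.8 − (5.45)² = 3.0975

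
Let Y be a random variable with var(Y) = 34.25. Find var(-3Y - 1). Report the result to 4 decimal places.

var(-3Y - 1) = (-3)²·var(Y) = 9·34.25 = 308.25

308.2500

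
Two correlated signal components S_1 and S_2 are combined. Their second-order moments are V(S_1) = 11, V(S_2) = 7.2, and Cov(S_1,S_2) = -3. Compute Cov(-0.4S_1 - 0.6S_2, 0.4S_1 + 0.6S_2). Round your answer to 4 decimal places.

-2.9120

Cov(-0.4S_1 - 0.6S_2, 0.4S_1 + 0.6S_2) = (-0.4)(0.4)V(S_1) + (-0.6)(0.6)V(S_2) + [(-0.4)(0.6) + (-0.6)(0.4)]Cov(S_1,S_2)
= -0.16·11 + -0.36·7.2 + -0.48·-3 = -2.912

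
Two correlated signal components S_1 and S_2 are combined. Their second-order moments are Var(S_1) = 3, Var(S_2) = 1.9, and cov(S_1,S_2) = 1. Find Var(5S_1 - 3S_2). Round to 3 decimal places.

62.100

Var(5S_1 - 3S_2) = (5)²·Var(S_1) + (-3)²·Var(S_2) + 2·(5)·(-3)·cov(S_1,S_2)
= 25·3 + 9·1.9 + -30·1 = 62.1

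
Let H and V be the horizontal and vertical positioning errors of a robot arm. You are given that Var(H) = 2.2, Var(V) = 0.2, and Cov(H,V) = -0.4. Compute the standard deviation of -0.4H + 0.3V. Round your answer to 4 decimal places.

Var(-0.4H + 0.3V) = (-0.4)²·Var(H) + (0.3)²·Var(V) + 2·(-0.4)·(0.3)·Cov(H,V)
= 0.16·2.2 + 0.09·0.2 + -0.24·-0.4 = 0.466
SD(-0.4H + 0.3V) = √0.466 ≈ 0.6826

0.6826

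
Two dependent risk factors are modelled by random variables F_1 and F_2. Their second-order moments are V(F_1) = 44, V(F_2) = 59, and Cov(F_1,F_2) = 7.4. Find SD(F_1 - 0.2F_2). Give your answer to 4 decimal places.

6.5879

V(F_1 - 0.2F_2) = (1)²·V(F_1) + (-0.2)²·V(F_2) + 2·(1)·(-0.2)·Cov(F_1,F_2)
= 1·44 + 0.04·59 + -0.4·7.4 = 43.4
SD(F_1 - 0.2F_2) = √43.4 ≈ 6.5879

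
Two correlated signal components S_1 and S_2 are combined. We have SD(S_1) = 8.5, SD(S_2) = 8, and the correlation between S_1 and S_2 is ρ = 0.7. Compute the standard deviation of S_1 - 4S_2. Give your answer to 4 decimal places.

26.7479

V(S_1) = (8.5)² = 72.25;  V(S_2) = (8)² = 64
Cov(S_1,S_2) = ρ·SD(S_1)·SD(S_2) = 0.7·8.5·8 = 47.6
V(S_1 - 4S_2) = (1)²·V(S_1) + (-4)²·V(S_2) + 2·(1)·(-4)·Cov(S_1,S_2)
= 1·72.25 + 16·64 + -8·47.6 = 715.45
SD(S_1 - 4S_2) = √715.45 ≈ 26.7479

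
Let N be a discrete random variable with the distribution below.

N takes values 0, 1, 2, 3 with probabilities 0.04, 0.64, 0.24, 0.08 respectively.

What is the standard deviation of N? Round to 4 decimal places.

E[N] = (0)(0.04) + (1)(0.64) + (2)(0.24) + (3)(0.08) = 1.36
E[N²] = (0)²(0.04) + (1)²(0.64) + (2)²(0.24) + (3)²(0.08) = 2.32
var(N) = E[N²] − (E[N])² = 2.32 − (1.36)² = 0.4704
SD(N) = √0.4704 ≈ 0.6859

0.6859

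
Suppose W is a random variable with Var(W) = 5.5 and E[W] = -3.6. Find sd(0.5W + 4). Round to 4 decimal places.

Var(0.5W + 4) = (0.5)²·5.5 = 1.375
sd(0.5W + 4) = √1.375 ≈ 1.1726

1.1726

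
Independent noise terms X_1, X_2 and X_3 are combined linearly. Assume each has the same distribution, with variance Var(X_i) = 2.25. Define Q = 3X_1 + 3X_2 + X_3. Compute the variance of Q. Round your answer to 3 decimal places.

42.750

By independence, Var(Q) = (3)²Var(X_1) + (3)²Var(X_2) + (1)²Var(X_3)
= (3)²·2.25 + (3)²·2.25 + (1)²·2.25 = 42.75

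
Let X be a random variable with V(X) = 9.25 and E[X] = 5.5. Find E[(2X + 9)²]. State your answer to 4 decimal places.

E[2X + 9] = 2·5.5 + 9 = 20
V(2X + 9) = (2)²·9.25 = 37
E[(2X + 9)²] = V((2X + 9)) + (E[(2X + 9)])² = 37 + (20)² = 437

437.0000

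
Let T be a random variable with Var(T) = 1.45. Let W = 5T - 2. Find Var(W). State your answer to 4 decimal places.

Var(5T - 2) = (5)²·Var(T) = 25·1.45 = 36.25

36.2500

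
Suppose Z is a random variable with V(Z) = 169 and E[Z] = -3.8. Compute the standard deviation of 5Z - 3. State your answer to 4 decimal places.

V(5Z - 3) = (5)²·169 = 4225
SD(5Z - 3) = √4225 ≈ 65.0000

65.0000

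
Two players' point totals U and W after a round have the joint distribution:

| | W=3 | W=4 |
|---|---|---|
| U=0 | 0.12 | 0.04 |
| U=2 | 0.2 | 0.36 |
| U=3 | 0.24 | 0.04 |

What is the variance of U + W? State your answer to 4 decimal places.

E[U] = 1.96,  E[W] = 3.44,  E[UW] = 6.72
V(U) = 4.76 − (1.96)² = 0.9184;  V(W) = 12.08 − (3.44)² = 0.2464
Cov(U,W) = 6.72 − (1.96)(3.44) = -0.0224
V(U + W) = (1)²·0.9184 + (1)²·0.2464 + 2·(1)·(1)·-0.0224 = 1.12

1.1200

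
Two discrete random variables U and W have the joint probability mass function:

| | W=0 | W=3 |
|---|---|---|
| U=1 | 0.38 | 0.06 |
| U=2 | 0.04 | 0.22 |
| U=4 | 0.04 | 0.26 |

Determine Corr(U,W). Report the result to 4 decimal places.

0.5900

E[U] = 2.16,  E[W] = 1.62
E[UW] = 4.62
cov(U,W) = E[UW] − E[U]E[W] = 4.62 − (2.16)(1.62) = 1.1208
Var(U) = 1.6144,  Var(W) = 2.2356
ρ = 1.1208 / √(1.6144·2.2356) ≈ 0.5900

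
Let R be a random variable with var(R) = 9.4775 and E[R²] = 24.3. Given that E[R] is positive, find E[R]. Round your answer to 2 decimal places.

(E[R])² = E[R²] − var(R) = 24.3 − 9.4775 = 14.8225
E[R] = √14.8225 = 3.85

3.85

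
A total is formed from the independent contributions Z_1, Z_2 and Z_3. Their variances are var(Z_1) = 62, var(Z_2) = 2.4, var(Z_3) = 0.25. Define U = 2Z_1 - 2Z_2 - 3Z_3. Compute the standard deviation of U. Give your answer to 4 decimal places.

16.1199

By independence, var(U) = (2)²var(Z_1) + (-2)²var(Z_2) + (-3)²var(Z_3)
= (2)²·62 + (-2)²·2.4 + (-3)²·0.25 = 259.85
σ(U) = √259.85 ≈ 16.1199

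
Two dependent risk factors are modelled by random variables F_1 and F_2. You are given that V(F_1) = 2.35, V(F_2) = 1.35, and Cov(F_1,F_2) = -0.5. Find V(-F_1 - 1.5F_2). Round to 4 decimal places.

V(-F_1 - 1.5F_2) = (-1)²·V(F_1) + (-1.5)²·V(F_2) + 2·(-1)·(-1.5)·Cov(F_1,F_2)
= 1·2.35 + 2.25·1.35 + 3·-0.5 = 3.8875

3.8875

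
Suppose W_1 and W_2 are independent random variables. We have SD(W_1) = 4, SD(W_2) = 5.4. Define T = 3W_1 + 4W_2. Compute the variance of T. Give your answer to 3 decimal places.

610.560

V(W_1) = 16, V(W_2) = 29.16
By independence, V(T) = (3)²V(W_1) + (4)²V(W_2)
= (3)²·16 + (4)²·29.16 = 610.56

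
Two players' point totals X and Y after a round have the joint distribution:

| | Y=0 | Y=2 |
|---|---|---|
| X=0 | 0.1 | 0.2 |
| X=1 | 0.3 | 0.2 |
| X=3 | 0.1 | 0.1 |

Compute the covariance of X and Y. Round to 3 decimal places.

E[X] = 1.1,  E[Y] = 1
E[XY] = 1
cov(X,Y) = E[XY] − E[X]E[Y] = 1 − (1.1)(1) = -0.1

-0.100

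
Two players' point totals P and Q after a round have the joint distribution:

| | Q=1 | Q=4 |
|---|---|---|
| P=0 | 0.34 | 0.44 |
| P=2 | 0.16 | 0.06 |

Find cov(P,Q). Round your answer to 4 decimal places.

E[P] = 0.44,  E[Q] = 2.5
E[PQ] = 0.8
cov(P,Q) = E[PQ] − E[P]E[Q] = 0.8 − (0.44)(2.5) = -0.3

-0.3000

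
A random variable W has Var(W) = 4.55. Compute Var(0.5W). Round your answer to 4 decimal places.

Var(0.5W) = (0.5)²·Var(W) = 0.25·4.55 = 1.1375

1.1375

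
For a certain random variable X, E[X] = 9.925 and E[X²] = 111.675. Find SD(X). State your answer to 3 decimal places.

V(X) = 111.675 − (9.925)² = 13.169375
SD(X) = √13.169375 ≈ 3.629

3.629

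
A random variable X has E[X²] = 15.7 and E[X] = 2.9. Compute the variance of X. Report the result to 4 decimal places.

V(X) = 15.7 − (2.9)² = 7.29

7.2900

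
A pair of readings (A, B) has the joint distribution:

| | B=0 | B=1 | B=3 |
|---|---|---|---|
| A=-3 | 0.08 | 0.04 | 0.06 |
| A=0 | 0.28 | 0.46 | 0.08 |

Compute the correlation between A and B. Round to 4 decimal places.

-0.1481

E[A] = -0.54,  E[B] = 0.92
E[AB] = -0.66
Cov(A,B) = E[AB] − E[A]E[B] = -0.66 − (-0.54)(0.92) = -0.1632
var(A) = 1.3284,  var(B) = 0.9136
ρ = -0.1632 / √(1.3284·0.9136) ≈ -0.1481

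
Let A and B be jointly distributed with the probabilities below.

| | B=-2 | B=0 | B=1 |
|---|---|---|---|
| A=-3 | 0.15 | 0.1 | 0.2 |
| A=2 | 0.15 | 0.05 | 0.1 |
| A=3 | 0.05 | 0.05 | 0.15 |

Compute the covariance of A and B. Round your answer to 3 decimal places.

0.050

E[A] = 0,  E[B] = -0.25
E[AB] = 0.05
Cov(A,B) = E[AB] − E[A]E[B] = 0.05 − (0)(-0.25) = 0.05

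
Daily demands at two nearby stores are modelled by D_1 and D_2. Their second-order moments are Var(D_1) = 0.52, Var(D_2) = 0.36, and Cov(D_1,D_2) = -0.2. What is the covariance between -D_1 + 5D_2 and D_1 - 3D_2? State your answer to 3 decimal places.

Cov(-D_1 + 5D_2, D_1 - 3D_2) = (-1)(1)Var(D_1) + (5)(-3)Var(D_2) + [(-1)(-3) + (5)(1)]Cov(D_1,D_2)
= -1·0.52 + -15·0.36 + 8·-0.2 = -7.52

-7.520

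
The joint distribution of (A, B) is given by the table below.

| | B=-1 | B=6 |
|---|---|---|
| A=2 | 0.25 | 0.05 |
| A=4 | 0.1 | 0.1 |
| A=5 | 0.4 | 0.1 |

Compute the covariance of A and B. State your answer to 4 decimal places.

0.1750

E[A] = 3.9,  E[B] = 0.75
E[AB] = 3.1
cov(A,B) = E[AB] − E[A]E[B] = 3.1 − (3.9)(0.75) = 0.175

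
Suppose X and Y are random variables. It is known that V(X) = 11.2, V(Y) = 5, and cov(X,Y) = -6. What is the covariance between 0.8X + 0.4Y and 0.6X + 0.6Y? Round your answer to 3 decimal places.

cov(0.8X + 0.4Y, 0.6X + 0.6Y) = (0.8)(0.6)V(X) + (0.4)(0.6)V(Y) + [(0.8)(0.6) + (0.4)(0.6)]cov(X,Y)
= 0.48·11.2 + 0.24·5 + 0.72·-6 = 2.256

2.256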